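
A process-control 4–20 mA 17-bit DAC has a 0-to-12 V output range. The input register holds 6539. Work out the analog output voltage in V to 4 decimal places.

0.5987 V

LSB = 12 V / 2^17 = 91.55 µV.
V_out = 0 + 6539 × 9.15527e-05 V = 0.598663 V.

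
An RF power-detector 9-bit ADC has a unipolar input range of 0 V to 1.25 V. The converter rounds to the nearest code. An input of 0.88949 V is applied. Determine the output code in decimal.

LSB = 1.25 V / 512 = 2.441 mV.
(V_in − V_low)/LSB = (0.88949 − 0) / 0.00244141 = 364.335.
round(364.335) = 364.

code 364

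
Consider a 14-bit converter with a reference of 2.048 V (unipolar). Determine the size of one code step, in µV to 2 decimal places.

125.00 µV

Full-scale span = 2.048 V.
LSB = 2.048 / 2^14 = 2.048 / 16384 = 0.000125 V = 125.00 µV.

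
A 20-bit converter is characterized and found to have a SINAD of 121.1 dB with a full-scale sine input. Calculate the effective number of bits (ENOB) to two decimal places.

ENOB = (SINAD − 1.76) / 6.02 = (121.1 − 1.76)/6.02 = 19.824.

19.82 bits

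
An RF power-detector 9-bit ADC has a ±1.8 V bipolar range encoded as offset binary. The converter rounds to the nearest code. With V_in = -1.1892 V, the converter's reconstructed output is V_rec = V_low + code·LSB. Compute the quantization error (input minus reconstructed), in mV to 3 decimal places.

-0.919 mV

Step size: 3.6 V ÷ 2^9 = 7.031 mV.
(-1.1892 − (−1.8))/0.00703125 = 86.8693; round gives code 87.
Code 87 maps back to (−1.8) + 87×0.00703125 V = -1.1882812 V.
Error = -1.1892 − (−1.1882812) = -0.00091875 V = -0.919 mV.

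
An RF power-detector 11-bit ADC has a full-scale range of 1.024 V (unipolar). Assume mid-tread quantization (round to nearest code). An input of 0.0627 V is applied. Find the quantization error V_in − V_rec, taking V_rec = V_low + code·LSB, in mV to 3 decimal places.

LSB = 1.024/2^11 = 0.500 mV.
(V_in − V_low)/LSB = (0.0627 − 0)/0.0005 = 125.4000 → code 125 (round).
V_rec = 0 + 125·0.0005 = 0.0625 V.
Difference: 0.0002 V → 0.200 mV.

0.200 mV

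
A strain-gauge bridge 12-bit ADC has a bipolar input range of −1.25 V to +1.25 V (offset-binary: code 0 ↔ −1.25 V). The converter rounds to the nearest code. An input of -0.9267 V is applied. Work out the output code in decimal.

With 4096 levels over 2.5 V, one step is 0.610 mV.
(-0.9267 − (−1.25)) / 0.000610352 = 529.695 LSBs.
So the output code is 530.

code 530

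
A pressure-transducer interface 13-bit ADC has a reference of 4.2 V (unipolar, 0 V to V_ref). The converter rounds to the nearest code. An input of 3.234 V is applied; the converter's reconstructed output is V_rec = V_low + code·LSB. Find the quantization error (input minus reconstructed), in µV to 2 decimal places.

-82.03 µV

One LSB is 4.2 V / 8192 = 0.513 mV.
(3.234 − 0)/0.000512695 = 6307.8400; round gives code 6308.
Reconstructed: 3.234082 V.
Error = 3.234 − 3.234082 = -8.20313e-05 V = -82.03 µV.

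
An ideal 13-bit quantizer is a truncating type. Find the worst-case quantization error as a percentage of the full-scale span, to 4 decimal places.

Truncating → worst-case error = 1 LSB = V_FS/2^13, so 100/8192 = 0.012207 % of full scale.

0.0122 %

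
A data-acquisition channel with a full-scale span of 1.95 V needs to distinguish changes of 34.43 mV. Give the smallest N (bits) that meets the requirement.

Number of steps required ≥ 1.95 V / 34.43 mV = 56.64.
Need 2^N ≥ 56.64; 2^5 = 32, 2^6 = 64.
Minimum N = 6.

6 bits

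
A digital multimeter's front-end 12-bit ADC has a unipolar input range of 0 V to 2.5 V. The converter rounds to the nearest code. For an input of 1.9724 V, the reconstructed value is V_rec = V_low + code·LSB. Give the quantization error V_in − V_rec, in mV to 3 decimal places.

-0.256 mV

Step size: 2.5 V ÷ 2^12 = 0.610 mV.
(V_in − V_low)/LSB = (1.9724 − 0)/0.000610352 = 3231.5802 → code 3232 (round).
Reconstructed: 1.9726562 V.
Difference: -0.00025625 V → -0.256 mV.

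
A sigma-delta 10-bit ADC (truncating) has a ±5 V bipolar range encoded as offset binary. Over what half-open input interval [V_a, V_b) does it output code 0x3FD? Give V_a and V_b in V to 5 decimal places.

[4.97070 V, 4.98047 V)

LSB = 10/2^10 = 9.766 mV.
Code 0x3FD = 1021 decimal.
V_a = V_low + 1021·LSB = 4.9707 V; V_b = V_low + 1022·LSB = 4.98047 V.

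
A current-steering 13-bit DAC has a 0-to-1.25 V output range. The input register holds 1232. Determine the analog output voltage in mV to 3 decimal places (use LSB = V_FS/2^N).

LSB = 1.25 V / 2^13 = 152.59 µV.
V_out = 0 + 1232 × 0.000152588 V = 0.187988 V.
= 187.988 mV.

187.988 mV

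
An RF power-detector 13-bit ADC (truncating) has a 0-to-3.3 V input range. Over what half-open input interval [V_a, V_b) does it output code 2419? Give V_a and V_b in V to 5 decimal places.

[0.97445 V, 0.97485 V)

LSB = 3.3/2^13 = 402.83 µV.
V_a = V_low + 2419·LSB = 0.974451 V; V_b = V_low + 2420·LSB = 0.974854 V.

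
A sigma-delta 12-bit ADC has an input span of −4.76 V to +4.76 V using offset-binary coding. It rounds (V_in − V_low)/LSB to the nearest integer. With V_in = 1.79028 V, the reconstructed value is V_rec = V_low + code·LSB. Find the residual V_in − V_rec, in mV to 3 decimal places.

Step size: 9.52 V ÷ 2^12 = 2.324 mV.
Scaled input = 2818.2717 LSBs, so code = 2818.
Reconstructed: 1.7896484 V.
V_in − V_rec = 0.000631562 V = 0.632 mV.

0.632 mV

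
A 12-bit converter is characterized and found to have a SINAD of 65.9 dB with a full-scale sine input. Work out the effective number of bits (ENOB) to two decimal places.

ENOB = (SINAD − 1.76) / 6.02 = (65.9 − 1.76)/6.02 = 10.654.

10.65 bits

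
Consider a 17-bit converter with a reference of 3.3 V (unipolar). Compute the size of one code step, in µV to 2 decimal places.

Full-scale span = 3.3 V.
LSB = 3.3 / 2^17 = 3.3 / 131072 = 2.5177e-05 V = 25.18 µV.

25.18 µV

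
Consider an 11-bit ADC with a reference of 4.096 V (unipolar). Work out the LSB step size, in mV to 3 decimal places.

Full-scale span = 4.096 V.
LSB = 4.096 / 2^11 = 4.096 / 2048 = 0.002 V = 2.000 mV.

2.000 mV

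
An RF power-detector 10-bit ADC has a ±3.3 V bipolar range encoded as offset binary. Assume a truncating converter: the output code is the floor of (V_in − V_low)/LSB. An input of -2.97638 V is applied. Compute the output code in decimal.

code 50

Full-scale span = 6.6 V; LSB = 6.6/2^10 = 6.445 mV.
Input sits at 50.210 steps above V_low.
Floor → code 50.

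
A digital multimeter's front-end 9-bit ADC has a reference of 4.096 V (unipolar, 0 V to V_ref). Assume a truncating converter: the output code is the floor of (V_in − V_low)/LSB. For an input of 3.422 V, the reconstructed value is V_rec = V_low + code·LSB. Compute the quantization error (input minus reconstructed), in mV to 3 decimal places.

6.000 mV

Step size: 4.096 V ÷ 2^9 = 8.000 mV.
(3.422 − 0)/0.008 = 427.7500; ⌊·⌋ gives code 427.
V_rec = 0 + 427·0.008 = 3.416 V.
V_in − V_rec = 0.006 V = 6.000 mV.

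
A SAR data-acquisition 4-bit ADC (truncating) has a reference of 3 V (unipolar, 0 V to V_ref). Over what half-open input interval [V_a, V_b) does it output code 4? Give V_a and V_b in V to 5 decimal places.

LSB = 3/2^4 = 187.500 mV.
V_a = V_low + 4·LSB = 0.75 V; V_b = V_low + 5·LSB = 0.9375 V.

[0.75000 V, 0.93750 V)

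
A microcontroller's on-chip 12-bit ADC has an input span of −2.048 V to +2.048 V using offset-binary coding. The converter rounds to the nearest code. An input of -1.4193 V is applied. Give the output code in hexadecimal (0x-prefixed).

code 0x275 (decimal 629)

LSB = 4.096 V / 4096 = 1.000 mV.
(V_in − V_low)/LSB = (-1.4193 − (−2.048)) / 0.001 = 628.700.
So the output code is 629.
In hexadecimal (0x-prefixed): 0x275.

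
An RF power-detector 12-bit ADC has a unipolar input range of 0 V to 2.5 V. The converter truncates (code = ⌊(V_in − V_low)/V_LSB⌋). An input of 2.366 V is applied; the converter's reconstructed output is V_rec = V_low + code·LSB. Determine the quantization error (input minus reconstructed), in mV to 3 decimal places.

0.277 mV

LSB = 2.5/2^12 = 0.610 mV.
(2.366 − 0)/0.000610352 = 3876.4544; ⌊·⌋ gives code 3876.
Reconstructed: 2.3657227 V.
Difference: 0.000277344 V → 0.277 mV.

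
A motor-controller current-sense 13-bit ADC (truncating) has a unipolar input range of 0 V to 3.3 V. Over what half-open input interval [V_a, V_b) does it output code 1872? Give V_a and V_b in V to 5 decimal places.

LSB = 3.3/2^13 = 402.83 µV.
V_a = V_low + 1872·LSB = 0.754102 V; V_b = V_low + 1873·LSB = 0.754504 V.

[0.75410 V, 0.75450 V)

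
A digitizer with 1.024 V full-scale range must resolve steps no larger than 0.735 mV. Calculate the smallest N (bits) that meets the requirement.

Number of steps required ≥ 1.024 V / 0.735 mV = 1393.20.
Need 2^N ≥ 1393.20; 2^10 = 1024, 2^11 = 2048.
Minimum N = 11.

11 bits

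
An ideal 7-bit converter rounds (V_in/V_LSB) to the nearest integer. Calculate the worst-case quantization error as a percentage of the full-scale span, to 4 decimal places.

0.3906 %

Rounding → worst-case error = ½ LSB = V_FS/2^8, so 100/256 = 0.390625 % of full scale.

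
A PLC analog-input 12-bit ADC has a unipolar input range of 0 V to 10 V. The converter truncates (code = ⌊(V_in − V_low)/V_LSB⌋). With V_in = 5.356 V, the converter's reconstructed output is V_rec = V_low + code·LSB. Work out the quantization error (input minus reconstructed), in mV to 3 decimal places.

1.996 mV

One LSB is 10 V / 4096 = 2.441 mV.
(5.356 − 0)/0.00244141 = 2193.8176; ⌊·⌋ gives code 2193.
V_rec = 0 + 2193·0.00244141 = 5.3540039 V.
Difference: 0.00199609 V → 1.996 mV.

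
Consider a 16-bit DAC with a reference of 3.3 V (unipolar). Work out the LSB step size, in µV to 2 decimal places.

Full-scale span = 3.3 V.
LSB = 3.3 / 2^16 = 3.3 / 65536 = 5.0354e-05 V = 50.35 µV.

50.35 µV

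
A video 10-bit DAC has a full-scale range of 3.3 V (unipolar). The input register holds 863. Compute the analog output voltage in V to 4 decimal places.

2.7812 V

LSB = 3.3 V / 2^10 = 3.223 mV.
V_out = 0 + 863 × 0.00322266 V = 2.78115 V.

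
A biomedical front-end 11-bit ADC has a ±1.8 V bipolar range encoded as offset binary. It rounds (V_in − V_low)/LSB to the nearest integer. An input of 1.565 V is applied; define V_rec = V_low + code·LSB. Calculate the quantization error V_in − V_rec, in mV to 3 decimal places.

LSB = 3.6/2^11 = 1.758 mV.
(1.565 − (−1.8))/0.00175781 = 1914.3111; round gives code 1914.
V_rec = (−1.8) + 1914·0.00175781 = 1.5644531 V.
Error = 1.565 − 1.5644531 = 0.000546875 V = 0.547 mV.

0.547 mV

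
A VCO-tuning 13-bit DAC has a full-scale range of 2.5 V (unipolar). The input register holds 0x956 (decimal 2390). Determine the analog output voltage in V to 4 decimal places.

LSB = 2.5 V / 2^13 = 305.18 µV.
Code 0x956 = 2390 decimal.
V_out = 0 + 2390 × 0.000305176 V = 0.72937 V.

0.7294 V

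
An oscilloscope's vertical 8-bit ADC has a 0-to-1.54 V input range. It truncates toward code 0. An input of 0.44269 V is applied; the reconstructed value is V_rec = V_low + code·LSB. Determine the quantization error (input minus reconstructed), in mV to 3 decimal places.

One LSB is 1.54 V / 256 = 6.016 mV.
Scaled input = 73.5900 LSBs, so code = 73.
V_rec = 0 + 73·0.00601563 = 0.43914063 V.
V_in − V_rec = 0.00354938 V = 3.549 mV.

3.549 mV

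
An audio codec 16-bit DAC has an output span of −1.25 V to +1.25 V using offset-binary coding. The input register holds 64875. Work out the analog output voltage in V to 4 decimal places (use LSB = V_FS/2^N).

LSB = 2.5 V / 2^16 = 38.15 µV.
V_out = (−1.25) + 64875 × 3.8147e-05 V = 1.22478 V.

1.2248 V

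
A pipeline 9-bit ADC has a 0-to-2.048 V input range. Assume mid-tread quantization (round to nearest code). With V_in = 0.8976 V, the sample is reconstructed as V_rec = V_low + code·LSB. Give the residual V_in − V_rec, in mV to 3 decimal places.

1.600 mV

Step size: 2.048 V ÷ 2^9 = 4.000 mV.
Scaled input = 224.4000 LSBs, so code = 224.
Code 224 maps back to 0 + 224×0.004 V = 0.896 V.
Difference: 0.0016 V → 1.600 mV.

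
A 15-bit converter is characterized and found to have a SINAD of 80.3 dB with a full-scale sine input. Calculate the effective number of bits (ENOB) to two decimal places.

ENOB = (SINAD − 1.76) / 6.02 = (80.3 − 1.76)/6.02 = 13.047.

13.05 bits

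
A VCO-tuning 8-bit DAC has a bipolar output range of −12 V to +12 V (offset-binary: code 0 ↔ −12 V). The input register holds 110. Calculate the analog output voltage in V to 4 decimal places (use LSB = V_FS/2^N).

-1.6875 V

LSB = 24 V / 2^8 = 93.750 mV.
V_out = (−12) + 110 × 0.09375 V = -1.6875 V.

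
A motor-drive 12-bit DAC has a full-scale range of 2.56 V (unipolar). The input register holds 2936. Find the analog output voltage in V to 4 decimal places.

LSB = 2.56 V / 2^12 = 0.625 mV.
V_out = 0 + 2936 × 0.000625 V = 1.835 V.

1.8350 V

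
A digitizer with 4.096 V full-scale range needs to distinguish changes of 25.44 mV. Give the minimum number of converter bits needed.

Number of steps required ≥ 4.096 V / 25.44 mV = 161.01.
Need 2^N ≥ 161.01; 2^7 = 128, 2^8 = 256.
Minimum N = 8.

8 bits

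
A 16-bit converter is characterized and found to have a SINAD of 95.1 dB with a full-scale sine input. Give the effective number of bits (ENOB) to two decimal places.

15.50 bits

ENOB = (SINAD − 1.76) / 6.02 = (95.1 − 1.76)/6.02 = 15.505.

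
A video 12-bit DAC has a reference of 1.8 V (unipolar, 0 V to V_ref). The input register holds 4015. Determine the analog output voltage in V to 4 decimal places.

LSB = 1.8 V / 2^12 = 439.45 µV.
V_out = 0 + 4015 × 0.000439453 V = 1.7644 V.

1.7644 V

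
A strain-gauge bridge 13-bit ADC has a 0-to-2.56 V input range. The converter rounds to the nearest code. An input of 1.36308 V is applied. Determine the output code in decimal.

code 4362

With 8192 levels over 2.56 V, one step is 312.50 µV.
(1.36308 − 0) / 0.0003125 = 4361.856 LSBs.
round(4361.856) = 4362.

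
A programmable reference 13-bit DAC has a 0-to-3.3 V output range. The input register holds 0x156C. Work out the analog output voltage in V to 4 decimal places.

LSB = 3.3 V / 2^13 = 402.83 µV.
Code 0x156C = 5484 decimal.
V_out = 0 + 5484 × 0.000402832 V = 2.20913 V.

2.2091 V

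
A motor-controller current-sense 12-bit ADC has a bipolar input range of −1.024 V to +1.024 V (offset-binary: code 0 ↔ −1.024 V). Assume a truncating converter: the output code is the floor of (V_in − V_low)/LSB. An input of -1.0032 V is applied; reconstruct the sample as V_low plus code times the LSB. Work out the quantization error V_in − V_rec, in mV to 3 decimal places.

0.300 mV

One LSB is 2.048 V / 4096 = 0.500 mV.
(-1.0032 − (−1.024))/0.0005 = 41.6000; ⌊·⌋ gives code 41.
V_rec = (−1.024) + 41·0.0005 = -1.0035 V.
Difference: 0.0003 V → 0.300 mV.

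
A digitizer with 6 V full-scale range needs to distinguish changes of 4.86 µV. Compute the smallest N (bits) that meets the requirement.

21 bits

Number of steps required ≥ 6 V / 4.86 µV = 1234567.90.
Need 2^N ≥ 1234567.90; 2^20 = 1048576, 2^21 = 2097152.
Minimum N = 21.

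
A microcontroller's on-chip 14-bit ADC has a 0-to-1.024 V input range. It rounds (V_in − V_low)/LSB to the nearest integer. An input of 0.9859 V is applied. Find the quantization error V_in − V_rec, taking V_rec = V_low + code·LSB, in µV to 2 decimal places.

One LSB is 1.024 V / 16384 = 62.50 µV.
(V_in − V_low)/LSB = (0.9859 − 0)/6.25e-05 = 15774.4000 → code 15774 (round).
Code 15774 maps back to 0 + 15774×6.25e-05 V = 0.985875 V.
V_in − V_rec = 2.5e-05 V = 25.00 µV.

25.00 µV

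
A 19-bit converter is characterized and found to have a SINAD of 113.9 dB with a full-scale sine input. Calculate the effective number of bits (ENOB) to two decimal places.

18.63 bits

ENOB = (SINAD − 1.76) / 6.02 = (113.9 − 1.76)/6.02 = 18.628.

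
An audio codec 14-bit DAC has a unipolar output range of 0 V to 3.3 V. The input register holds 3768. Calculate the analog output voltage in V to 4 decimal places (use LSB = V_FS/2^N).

0.7589 V

LSB = 3.3 V / 2^14 = 201.42 µV.
V_out = 0 + 3768 × 0.000201416 V = 0.758936 V.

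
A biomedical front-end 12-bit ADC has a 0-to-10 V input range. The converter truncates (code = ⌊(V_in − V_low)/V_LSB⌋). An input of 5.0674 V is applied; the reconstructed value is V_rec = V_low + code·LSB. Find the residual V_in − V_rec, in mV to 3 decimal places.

1.482 mV

One LSB is 10 V / 4096 = 2.441 mV.
Scaled input = 2075.6070 LSBs, so code = 2075.
V_rec = 0 + 2075·0.00244141 = 5.065918 V.
V_in − V_rec = 0.00148203 V = 1.482 mV.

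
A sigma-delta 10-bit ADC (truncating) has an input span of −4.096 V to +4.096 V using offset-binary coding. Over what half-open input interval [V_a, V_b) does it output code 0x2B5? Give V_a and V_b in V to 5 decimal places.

LSB = 8.192/2^10 = 8.000 mV.
Code 0x2B5 = 693 decimal.
V_a = V_low + 693·LSB = 1.448 V; V_b = V_low + 694·LSB = 1.456 V.

[1.44800 V, 1.45600 V)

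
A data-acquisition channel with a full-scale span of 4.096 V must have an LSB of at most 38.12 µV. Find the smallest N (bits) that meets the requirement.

Number of steps required ≥ 4.096 V / 38.12 µV = 107450.16.
Need 2^N ≥ 107450.16; 2^16 = 65536, 2^17 = 131072.
Minimum N = 17.

17 bits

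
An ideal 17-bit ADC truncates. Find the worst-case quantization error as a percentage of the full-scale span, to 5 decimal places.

Truncating → worst-case error = 1 LSB = V_FS/2^17, so 100/131072 = 0.000762939 % of full scale.

0.00076 %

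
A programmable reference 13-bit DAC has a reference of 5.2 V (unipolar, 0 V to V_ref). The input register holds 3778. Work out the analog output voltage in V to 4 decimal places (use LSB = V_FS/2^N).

LSB = 5.2 V / 2^13 = 0.635 mV.
V_out = 0 + 3778 × 0.000634766 V = 2.39814 V.

2.3981 V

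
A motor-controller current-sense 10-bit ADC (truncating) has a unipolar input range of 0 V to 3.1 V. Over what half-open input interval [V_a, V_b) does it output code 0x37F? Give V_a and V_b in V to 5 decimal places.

[2.70947 V, 2.71250 V)

LSB = 3.1/2^10 = 3.027 mV.
Code 0x37F = 895 decimal.
V_a = V_low + 895·LSB = 2.70947 V; V_b = V_low + 896·LSB = 2.7125 V.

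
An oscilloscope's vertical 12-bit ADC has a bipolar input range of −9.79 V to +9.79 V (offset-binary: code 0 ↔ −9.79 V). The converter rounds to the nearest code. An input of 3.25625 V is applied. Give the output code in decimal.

LSB = 19.58 V / 4096 = 4.780 mV.
(V_in − V_low)/LSB = (3.25625 − (−9.79)) / 0.00478027 = 2729.185.
So the output code is 2729.

code 2729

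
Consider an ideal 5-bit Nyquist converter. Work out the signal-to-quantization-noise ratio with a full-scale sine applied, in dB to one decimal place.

31.9 dB

SNR ≈ 6.02·N + 1.76 dB = 6.02·5 + 1.76 = 31.86 dB.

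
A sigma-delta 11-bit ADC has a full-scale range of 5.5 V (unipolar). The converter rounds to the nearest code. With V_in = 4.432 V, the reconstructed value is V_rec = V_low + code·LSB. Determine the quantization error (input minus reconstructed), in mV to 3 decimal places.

Step size: 5.5 V ÷ 2^11 = 2.686 mV.
(V_in − V_low)/LSB = (4.432 − 0)/0.00268555 = 1650.3156 → code 1650 (round).
V_rec = 0 + 1650·0.00268555 = 4.4311523 V.
Error = 4.432 − 4.4311523 = 0.000847656 V = 0.848 mV.

0.848 mV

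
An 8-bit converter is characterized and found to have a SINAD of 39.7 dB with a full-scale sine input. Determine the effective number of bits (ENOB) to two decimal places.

ENOB = (SINAD − 1.76) / 6.02 = (39.7 − 1.76)/6.02 = 6.302.

6.30 bits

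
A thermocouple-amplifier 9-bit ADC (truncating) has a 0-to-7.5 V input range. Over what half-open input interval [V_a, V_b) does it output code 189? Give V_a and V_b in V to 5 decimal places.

LSB = 7.5/2^9 = 14.648 mV.
V_a = V_low + 189·LSB = 2.76855 V; V_b = V_low + 190·LSB = 2.7832 V.

[2.76855 V, 2.78320 V)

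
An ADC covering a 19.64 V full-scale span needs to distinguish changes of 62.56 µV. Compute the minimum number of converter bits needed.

Number of steps required ≥ 19.64 V / 62.56 µV = 313938.62.
Need 2^N ≥ 313938.62; 2^18 = 262144, 2^19 = 524288.
Minimum N = 19.

19 bits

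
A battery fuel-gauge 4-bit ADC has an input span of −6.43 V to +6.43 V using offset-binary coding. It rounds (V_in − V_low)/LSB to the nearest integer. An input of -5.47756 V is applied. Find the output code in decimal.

Full-scale span = 12.86 V; LSB = 12.86/2^4 = 0.8037 V.
(V_in − V_low)/LSB = (-5.47756 − (−6.43)) / 0.80375 = 1.185.
Round → code 1.

code 1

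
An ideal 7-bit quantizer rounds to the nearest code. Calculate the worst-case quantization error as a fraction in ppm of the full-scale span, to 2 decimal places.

3906.25 ppm

Rounding → worst-case error = ½ LSB = V_FS/2^8, so 1e+06/256 = 3906.25 ppm of full scale.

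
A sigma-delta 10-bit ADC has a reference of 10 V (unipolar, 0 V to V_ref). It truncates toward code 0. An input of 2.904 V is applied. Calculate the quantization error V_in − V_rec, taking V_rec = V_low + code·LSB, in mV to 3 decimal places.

3.609 mV

One LSB is 10 V / 1024 = 9.766 mV.
Scaled input = 297.3696 LSBs, so code = 297.
Reconstructed: 2.9003906 V.
Difference: 0.00360938 V → 3.609 mV.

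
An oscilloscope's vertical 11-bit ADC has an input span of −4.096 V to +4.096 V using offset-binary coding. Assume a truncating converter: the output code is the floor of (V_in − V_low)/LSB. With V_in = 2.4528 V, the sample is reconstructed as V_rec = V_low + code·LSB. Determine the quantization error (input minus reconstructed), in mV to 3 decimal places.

0.800 mV

One LSB is 8.192 V / 2048 = 4.000 mV.
Scaled input = 1637.2000 LSBs, so code = 1637.
V_rec = (−4.096) + 1637·0.004 = 2.452 V.
V_in − V_rec = 0.0008 V = 0.800 mV.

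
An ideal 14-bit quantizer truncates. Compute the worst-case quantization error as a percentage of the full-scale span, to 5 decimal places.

Truncating → worst-case error = 1 LSB = V_FS/2^14, so 100/16384 = 0.00610352 % of full scale.

0.00610 %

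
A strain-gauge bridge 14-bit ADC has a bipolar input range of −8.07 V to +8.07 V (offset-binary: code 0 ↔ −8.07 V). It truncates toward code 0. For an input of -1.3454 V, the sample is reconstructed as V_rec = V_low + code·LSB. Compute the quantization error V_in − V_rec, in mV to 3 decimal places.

One LSB is 16.14 V / 16384 = 0.985 mV.
(-1.3454 − (−8.07))/0.000985107 = 6826.2606; ⌊·⌋ gives code 6826.
V_rec = (−8.07) + 6826·0.000985107 = -1.3456567 V.
Difference: 0.000256738 V → 0.257 mV.

0.257 mV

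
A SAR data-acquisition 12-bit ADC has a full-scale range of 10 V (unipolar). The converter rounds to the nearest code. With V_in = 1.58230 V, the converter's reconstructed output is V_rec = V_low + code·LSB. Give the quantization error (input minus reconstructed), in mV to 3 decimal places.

LSB = 10/2^12 = 2.441 mV.
(1.58230 − 0)/0.00244141 = 648.1101; round gives code 648.
Code 648 maps back to 0 + 648×0.00244141 V = 1.5820312 V.
Difference: 0.00026875 V → 0.269 mV.

0.269 mV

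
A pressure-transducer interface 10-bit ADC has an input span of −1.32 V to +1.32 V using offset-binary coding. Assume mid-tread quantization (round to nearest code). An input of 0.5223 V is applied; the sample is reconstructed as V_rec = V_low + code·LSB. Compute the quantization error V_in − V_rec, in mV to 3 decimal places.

-1.059 mV

LSB = 2.64/2^10 = 2.578 mV.
(V_in − V_low)/LSB = (0.5223 − (−1.32))/0.00257813 = 714.5891 → code 715 (round).
Reconstructed: 0.52335937 V.
Error = 0.5223 − 0.52335937 = -0.00105937 V = -1.059 mV.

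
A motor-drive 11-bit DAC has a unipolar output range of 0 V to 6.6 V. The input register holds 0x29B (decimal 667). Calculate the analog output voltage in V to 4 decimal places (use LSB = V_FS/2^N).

LSB = 6.6 V / 2^11 = 3.223 mV.
Code 0x29B = 667 decimal.
V_out = 0 + 667 × 0.00322266 V = 2.14951 V.

2.1495 V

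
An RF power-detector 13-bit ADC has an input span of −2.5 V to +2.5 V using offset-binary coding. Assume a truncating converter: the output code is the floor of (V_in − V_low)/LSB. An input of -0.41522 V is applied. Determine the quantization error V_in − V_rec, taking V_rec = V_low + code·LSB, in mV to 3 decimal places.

0.429 mV

Step size: 5 V ÷ 2^13 = 0.610 mV.
(-0.41522 − (−2.5))/0.000610352 = 3415.7036; ⌊·⌋ gives code 3415.
Code 3415 maps back to (−2.5) + 3415×0.000610352 V = -0.41564941 V.
Difference: 0.000429414 V → 0.429 mV.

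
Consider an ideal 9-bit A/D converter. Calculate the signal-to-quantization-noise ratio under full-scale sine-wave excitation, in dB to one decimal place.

55.9 dB

SNR ≈ 6.02·N + 1.76 dB = 6.02·9 + 1.76 = 55.94 dB.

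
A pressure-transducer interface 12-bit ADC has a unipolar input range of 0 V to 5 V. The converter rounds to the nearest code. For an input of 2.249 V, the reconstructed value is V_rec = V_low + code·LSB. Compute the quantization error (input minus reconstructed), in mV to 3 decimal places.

One LSB is 5 V / 4096 = 1.221 mV.
(V_in − V_low)/LSB = (2.249 − 0)/0.0012207 = 1842.3808 → code 1842 (round).
Code 1842 maps back to 0 + 1842×0.0012207 V = 2.2485352 V.
Error = 2.249 − 2.2485352 = 0.000464844 V = 0.465 mV.

0.465 mV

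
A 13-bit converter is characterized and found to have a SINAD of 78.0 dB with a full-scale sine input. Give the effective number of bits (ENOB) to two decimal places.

ENOB = (SINAD − 1.76) / 6.02 = (78.0 − 1.76)/6.02 = 12.664.

12.66 bits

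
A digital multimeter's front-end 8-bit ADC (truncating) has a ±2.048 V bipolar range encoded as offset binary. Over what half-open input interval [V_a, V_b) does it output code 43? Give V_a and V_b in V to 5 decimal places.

LSB = 4.096/2^8 = 16.000 mV.
V_a = V_low + 43·LSB = -1.36 V; V_b = V_low + 44·LSB = -1.344 V.

[-1.36000 V, -1.34400 V)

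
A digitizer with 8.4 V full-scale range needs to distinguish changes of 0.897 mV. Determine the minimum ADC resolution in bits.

14 bits

Number of steps required ≥ 8.4 V / 0.897 mV = 9364.55.
Need 2^N ≥ 9364.55; 2^13 = 8192, 2^14 = 16384.
Minimum N = 14.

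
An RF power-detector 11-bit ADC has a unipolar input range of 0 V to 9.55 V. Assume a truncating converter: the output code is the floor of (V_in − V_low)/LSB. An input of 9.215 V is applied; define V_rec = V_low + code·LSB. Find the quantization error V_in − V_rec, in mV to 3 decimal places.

LSB = 9.55/2^11 = 4.663 mV.
(9.215 − 0)/0.00466309 = 1976.1592; ⌊·⌋ gives code 1976.
Reconstructed: 9.2142578 V.
V_in − V_rec = 0.000742188 V = 0.742 mV.

0.742 mV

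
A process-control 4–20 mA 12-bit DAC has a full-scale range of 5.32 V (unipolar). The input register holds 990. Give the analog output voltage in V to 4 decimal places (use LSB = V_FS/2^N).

1.2858 V

LSB = 5.32 V / 2^12 = 1.299 mV.
V_out = 0 + 990 × 0.00129883 V = 1.28584 V.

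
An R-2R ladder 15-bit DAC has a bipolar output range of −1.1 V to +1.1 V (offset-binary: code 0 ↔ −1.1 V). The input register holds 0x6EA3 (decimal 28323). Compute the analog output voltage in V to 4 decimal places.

LSB = 2.2 V / 2^15 = 67.14 µV.
Code 0x6EA3 = 28323 decimal.
V_out = (−1.1) + 28323 × 6.71387e-05 V = 0.801569 V.

0.8016 V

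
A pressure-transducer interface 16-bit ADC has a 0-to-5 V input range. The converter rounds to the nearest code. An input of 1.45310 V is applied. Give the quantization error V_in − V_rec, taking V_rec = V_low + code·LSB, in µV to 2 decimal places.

One LSB is 5 V / 65536 = 76.29 µV.
(1.45310 − 0)/7.62939e-05 = 19046.0723; round gives code 19046.
Code 19046 maps back to 0 + 19046×7.62939e-05 V = 1.4530945 V.
Difference: 5.51758e-06 V → 5.52 µV.

5.52 µV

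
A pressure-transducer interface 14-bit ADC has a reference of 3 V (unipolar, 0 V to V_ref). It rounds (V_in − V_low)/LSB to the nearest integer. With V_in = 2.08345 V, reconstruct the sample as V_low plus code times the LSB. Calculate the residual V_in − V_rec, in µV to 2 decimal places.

One LSB is 3 V / 16384 = 183.11 µV.
(2.08345 − 0)/0.000183105 = 11378.4149; round gives code 11378.
Code 11378 maps back to 0 + 11378×0.000183105 V = 2.083374 V.
Difference: 7.59766e-05 V → 75.98 µV.

75.98 µV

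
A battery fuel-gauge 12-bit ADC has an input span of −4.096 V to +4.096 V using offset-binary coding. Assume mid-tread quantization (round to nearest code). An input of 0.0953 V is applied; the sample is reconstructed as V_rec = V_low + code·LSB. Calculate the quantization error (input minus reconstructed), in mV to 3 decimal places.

LSB = 8.192/2^12 = 2.000 mV.
Scaled input = 2095.6500 LSBs, so code = 2096.
Reconstructed: 0.096 V.
Error = 0.0953 − 0.096 = -0.0007 V = -0.700 mV.

-0.700 mV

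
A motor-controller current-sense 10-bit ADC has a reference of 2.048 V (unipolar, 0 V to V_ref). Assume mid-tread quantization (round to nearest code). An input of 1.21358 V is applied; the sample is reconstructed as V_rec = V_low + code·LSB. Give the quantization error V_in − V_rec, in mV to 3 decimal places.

One LSB is 2.048 V / 1024 = 2.000 mV.
Scaled input = 606.7900 LSBs, so code = 607.
V_rec = 0 + 607·0.002 = 1.214 V.
V_in − V_rec = -0.00042 V = -0.420 mV.

-0.420 mV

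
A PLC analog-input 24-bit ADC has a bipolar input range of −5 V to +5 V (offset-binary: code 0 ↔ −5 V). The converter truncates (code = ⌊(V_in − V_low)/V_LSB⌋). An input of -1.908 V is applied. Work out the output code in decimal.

code 5187515

Full-scale span = 10 V; LSB = 10/2^24 = 0.60 µV.
Input sits at 5187515.187 steps above V_low.
So the output code is 5187515.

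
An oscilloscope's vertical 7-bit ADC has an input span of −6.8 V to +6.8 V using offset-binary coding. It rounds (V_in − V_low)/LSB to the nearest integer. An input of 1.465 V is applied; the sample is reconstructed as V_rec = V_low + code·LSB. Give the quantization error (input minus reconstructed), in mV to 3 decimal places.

-22.500 mV

Step size: 13.6 V ÷ 2^7 = 106.250 mV.
(V_in − V_low)/LSB = (1.465 − (−6.8))/0.10625 = 77.7882 → code 78 (round).
Code 78 maps back to (−6.8) + 78×0.10625 V = 1.4875 V.
Difference: -0.0225 V → -22.500 mV.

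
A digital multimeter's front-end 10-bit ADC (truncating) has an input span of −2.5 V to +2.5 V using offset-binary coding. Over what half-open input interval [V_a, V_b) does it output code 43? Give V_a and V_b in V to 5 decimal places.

LSB = 5/2^10 = 4.883 mV.
V_a = V_low + 43·LSB = -2.29004 V; V_b = V_low + 44·LSB = -2.28516 V.

[-2.29004 V, -2.28516 V)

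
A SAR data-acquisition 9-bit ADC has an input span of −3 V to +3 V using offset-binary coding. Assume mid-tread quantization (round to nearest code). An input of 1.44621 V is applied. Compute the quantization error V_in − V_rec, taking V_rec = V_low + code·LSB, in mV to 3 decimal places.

4.804 mV

Step size: 6 V ÷ 2^9 = 11.719 mV.
Scaled input = 379.4099 LSBs, so code = 379.
V_rec = (−3) + 379·0.0117188 = 1.4414062 V.
Error = 1.44621 − 1.4414062 = 0.00480375 V = 4.804 mV.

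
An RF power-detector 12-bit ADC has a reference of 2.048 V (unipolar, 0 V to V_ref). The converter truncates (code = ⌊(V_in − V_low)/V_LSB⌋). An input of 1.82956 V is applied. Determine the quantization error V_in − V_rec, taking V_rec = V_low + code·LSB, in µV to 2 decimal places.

60.00 µV

LSB = 2.048/2^12 = 0.500 mV.
Scaled input = 3659.1200 LSBs, so code = 3659.
Code 3659 maps back to 0 + 3659×0.0005 V = 1.8295 V.
Difference: 6e-05 V → 60.00 µV.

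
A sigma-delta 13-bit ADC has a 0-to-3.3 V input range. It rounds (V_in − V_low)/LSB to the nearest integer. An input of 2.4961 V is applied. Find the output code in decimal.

With 8192 levels over 3.3 V, one step is 402.83 µV.
(V_in − V_low)/LSB = (2.4961 − 0) / 0.000402832 = 6196.379.
So the output code is 6196.

code 6196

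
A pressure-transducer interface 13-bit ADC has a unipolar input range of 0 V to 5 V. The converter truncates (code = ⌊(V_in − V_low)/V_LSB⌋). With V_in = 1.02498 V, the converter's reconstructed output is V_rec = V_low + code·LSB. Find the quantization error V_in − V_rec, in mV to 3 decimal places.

0.200 mV

Step size: 5 V ÷ 2^13 = 0.610 mV.
Scaled input = 1679.3272 LSBs, so code = 1679.
Reconstructed: 1.0247803 V.
Difference: 0.000199727 V → 0.200 mV.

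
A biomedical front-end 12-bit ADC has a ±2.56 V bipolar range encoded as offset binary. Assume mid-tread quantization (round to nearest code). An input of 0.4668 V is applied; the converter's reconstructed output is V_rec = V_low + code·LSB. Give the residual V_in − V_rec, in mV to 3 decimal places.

LSB = 5.12/2^12 = 1.250 mV.
(V_in − V_low)/LSB = (0.4668 − (−2.56))/0.00125 = 2421.4400 → code 2421 (round).
V_rec = (−2.56) + 2421·0.00125 = 0.46625 V.
V_in − V_rec = 0.00055 V = 0.550 mV.

0.550 mV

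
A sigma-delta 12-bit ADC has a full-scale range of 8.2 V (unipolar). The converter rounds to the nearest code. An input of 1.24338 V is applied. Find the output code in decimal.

code 621

Full-scale span = 8.2 V; LSB = 8.2/2^12 = 2.002 mV.
(V_in − V_low)/LSB = (1.24338 − 0) / 0.00200195 = 621.083.
So the output code is 621.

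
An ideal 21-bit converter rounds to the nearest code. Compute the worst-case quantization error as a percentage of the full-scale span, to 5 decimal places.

0.00002 %

Rounding → worst-case error = ½ LSB = V_FS/2^22, so 100/4194304 = 2.38419e-05 % of full scale.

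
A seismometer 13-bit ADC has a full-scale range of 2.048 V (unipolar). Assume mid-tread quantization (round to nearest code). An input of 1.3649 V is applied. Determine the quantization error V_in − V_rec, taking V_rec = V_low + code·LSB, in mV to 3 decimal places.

-0.100 mV

Step size: 2.048 V ÷ 2^13 = 250.00 µV.
Scaled input = 5459.6000 LSBs, so code = 5460.
V_rec = 0 + 5460·0.00025 = 1.365 V.
Error = 1.3649 − 1.365 = -0.0001 V = -0.100 mV.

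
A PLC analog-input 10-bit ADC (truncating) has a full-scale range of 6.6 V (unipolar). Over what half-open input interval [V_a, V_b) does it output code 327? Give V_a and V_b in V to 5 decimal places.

LSB = 6.6/2^10 = 6.445 mV.
V_a = V_low + 327·LSB = 2.10762 V; V_b = V_low + 328·LSB = 2.11406 V.

[2.10762 V, 2.11406 V)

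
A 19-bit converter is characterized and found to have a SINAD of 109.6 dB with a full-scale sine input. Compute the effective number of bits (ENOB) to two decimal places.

17.91 bits

ENOB = (SINAD − 1.76) / 6.02 = (109.6 − 1.76)/6.02 = 17.914.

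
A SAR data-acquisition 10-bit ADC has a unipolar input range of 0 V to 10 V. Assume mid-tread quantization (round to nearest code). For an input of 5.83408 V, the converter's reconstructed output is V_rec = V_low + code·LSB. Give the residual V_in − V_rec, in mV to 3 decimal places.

One LSB is 10 V / 1024 = 9.766 mV.
(V_in − V_low)/LSB = (5.83408 − 0)/0.00976562 = 597.4098 → code 597 (round).
V_rec = 0 + 597·0.00976562 = 5.8300781 V.
Error = 5.83408 − 5.8300781 = 0.00400188 V = 4.002 mV.

4.002 mV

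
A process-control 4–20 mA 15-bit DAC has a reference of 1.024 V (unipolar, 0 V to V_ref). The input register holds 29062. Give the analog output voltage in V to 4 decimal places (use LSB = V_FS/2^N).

LSB = 1.024 V / 2^15 = 31.25 µV.
V_out = 0 + 29062 × 3.125e-05 V = 0.908188 V.

0.9082 V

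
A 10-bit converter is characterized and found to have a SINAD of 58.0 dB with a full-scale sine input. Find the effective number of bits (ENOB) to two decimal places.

9.34 bits

ENOB = (SINAD − 1.76) / 6.02 = (58.0 − 1.76)/6.02 = 9.342.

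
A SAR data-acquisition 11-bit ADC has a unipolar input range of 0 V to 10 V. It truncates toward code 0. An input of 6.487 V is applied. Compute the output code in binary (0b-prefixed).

LSB = 10 V / 2048 = 4.883 mV.
Input sits at 1328.538 steps above V_low.
So the output code is 1328.
In binary (0b-prefixed): 0b10100110000.

code 0b10100110000 (decimal 1328)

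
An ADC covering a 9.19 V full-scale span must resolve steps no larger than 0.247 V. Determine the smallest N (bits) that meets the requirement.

Number of steps required ≥ 9.19 V / 0.247 V = 37.21.
Need 2^N ≥ 37.21; 2^5 = 32, 2^6 = 64.
Minimum N = 6.

6 bits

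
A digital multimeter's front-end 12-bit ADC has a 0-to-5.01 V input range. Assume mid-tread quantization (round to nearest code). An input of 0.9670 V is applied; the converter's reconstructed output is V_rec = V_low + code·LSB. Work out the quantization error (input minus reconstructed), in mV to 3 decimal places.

-0.507 mV

One LSB is 5.01 V / 4096 = 1.223 mV.
(0.9670 − 0)/0.00122314 = 790.5852; round gives code 791.
Code 791 maps back to 0 + 791×0.00122314 V = 0.96750732 V.
Error = 0.9670 − 0.96750732 = -0.000507324 V = -0.507 mV.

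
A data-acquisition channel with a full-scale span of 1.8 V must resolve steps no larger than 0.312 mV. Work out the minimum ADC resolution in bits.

Number of steps required ≥ 1.8 V / 0.312 mV = 5769.23.
Need 2^N ≥ 5769.23; 2^12 = 4096, 2^13 = 8192.
Minimum N = 13.

13 bits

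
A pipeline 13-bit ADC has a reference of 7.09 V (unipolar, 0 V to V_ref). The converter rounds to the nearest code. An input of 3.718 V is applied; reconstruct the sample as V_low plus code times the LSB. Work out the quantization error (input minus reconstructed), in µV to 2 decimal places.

-95.70 µV

One LSB is 7.09 V / 8192 = 0.865 mV.
Scaled input = 4295.8894 LSBs, so code = 4296.
Reconstructed: 3.7180957 V.
Difference: -9.57031e-05 V → -95.70 µV.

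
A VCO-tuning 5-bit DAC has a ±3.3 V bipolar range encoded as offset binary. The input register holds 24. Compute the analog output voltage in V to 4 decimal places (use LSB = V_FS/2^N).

LSB = 6.6 V / 2^5 = 206.250 mV.
V_out = (−3.3) + 24 × 0.20625 V = 1.65 V.

1.6500 V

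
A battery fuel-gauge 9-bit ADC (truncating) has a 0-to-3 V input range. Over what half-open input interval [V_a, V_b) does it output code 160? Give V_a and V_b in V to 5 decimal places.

[0.93750 V, 0.94336 V)

LSB = 3/2^9 = 5.859 mV.
V_a = V_low + 160·LSB = 0.9375 V; V_b = V_low + 161·LSB = 0.943359 V.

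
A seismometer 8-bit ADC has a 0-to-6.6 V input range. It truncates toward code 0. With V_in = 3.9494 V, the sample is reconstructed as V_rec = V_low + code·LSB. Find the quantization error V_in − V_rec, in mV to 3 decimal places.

Step size: 6.6 V ÷ 2^8 = 25.781 mV.
Scaled input = 153.1888 LSBs, so code = 153.
V_rec = 0 + 153·0.0257812 = 3.9445312 V.
V_in − V_rec = 0.00486875 V = 4.869 mV.

4.869 mV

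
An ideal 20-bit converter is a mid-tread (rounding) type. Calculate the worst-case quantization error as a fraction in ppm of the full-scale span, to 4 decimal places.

0.4768 ppm

Rounding → worst-case error = ½ LSB = V_FS/2^21, so 1e+06/2097152 = 0.476837 ppm of full scale.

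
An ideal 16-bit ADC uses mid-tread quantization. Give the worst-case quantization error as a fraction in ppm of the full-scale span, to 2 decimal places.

Rounding → worst-case error = ½ LSB = V_FS/2^17, so 1e+06/131072 = 7.62939 ppm of full scale.

7.63 ppm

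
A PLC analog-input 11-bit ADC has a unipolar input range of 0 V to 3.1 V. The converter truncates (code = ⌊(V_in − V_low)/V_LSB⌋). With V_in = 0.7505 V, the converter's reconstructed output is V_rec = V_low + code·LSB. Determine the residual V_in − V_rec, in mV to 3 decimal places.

LSB = 3.1/2^11 = 1.514 mV.
(0.7505 − 0)/0.00151367 = 495.8142; ⌊·⌋ gives code 495.
Code 495 maps back to 0 + 495×0.00151367 V = 0.74926758 V.
Error = 0.7505 − 0.74926758 = 0.00123242 V = 1.232 mV.

1.232 mV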